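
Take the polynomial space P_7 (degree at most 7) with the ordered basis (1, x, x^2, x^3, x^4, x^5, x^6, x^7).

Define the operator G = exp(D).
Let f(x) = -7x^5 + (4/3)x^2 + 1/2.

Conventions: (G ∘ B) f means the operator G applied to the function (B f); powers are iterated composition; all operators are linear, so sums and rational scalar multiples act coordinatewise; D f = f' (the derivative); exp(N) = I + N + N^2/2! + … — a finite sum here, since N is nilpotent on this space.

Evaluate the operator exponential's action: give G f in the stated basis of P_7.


order-1 term: -35x^4 + (8/3)x
order-2 term: -70x^3 + 4/3
order-3 term: -70x^2
order-4 term: -35x
order-5 term: -7
the series for exp(D) f terminates at order 5
exp(D) f = -7x^5 - 35x^4 - 70x^3 - (206/3)x^2 - (97/3)x - 31/6

g(x) = -7x^5 - 35x^4 - 70x^3 - (206/3)x^2 - (97/3)x - 31/6


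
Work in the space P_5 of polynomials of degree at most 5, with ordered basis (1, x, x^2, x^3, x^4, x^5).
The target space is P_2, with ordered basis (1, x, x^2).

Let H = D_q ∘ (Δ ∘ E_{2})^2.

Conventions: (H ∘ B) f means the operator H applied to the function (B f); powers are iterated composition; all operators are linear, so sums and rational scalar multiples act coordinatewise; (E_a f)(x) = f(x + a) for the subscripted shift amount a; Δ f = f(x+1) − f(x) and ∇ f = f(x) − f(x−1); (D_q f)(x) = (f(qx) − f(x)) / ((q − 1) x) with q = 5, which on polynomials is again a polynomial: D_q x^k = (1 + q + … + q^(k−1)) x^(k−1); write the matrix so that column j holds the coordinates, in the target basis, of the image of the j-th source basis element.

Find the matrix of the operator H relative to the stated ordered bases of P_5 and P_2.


image of 1: 0
image of x: 0
image of x^2: 0
image of x^3: 6
image of x^4: 72x + 120
image of x^5: 620x^2 + 1800x + 1510
each image's coordinates form column j of the matrix

the matrix is [[0, 0, 0, 6, 120, 1510]; [0, 0, 0, 0, 72, 1800]; [0, 0, 0, 0, 0, 620]] (rows listed top to bottom)


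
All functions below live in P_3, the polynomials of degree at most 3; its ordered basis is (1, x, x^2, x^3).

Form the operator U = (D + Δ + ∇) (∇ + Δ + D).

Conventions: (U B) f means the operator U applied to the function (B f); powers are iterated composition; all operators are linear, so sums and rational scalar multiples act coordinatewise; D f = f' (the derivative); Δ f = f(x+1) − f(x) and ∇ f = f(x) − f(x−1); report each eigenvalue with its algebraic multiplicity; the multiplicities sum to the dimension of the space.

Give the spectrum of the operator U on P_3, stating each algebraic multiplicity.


λ = 0 (multiplicity 4)

image of 1: 0
image of x: 0
image of x^2: 18
image of x^3: 54x
the matrix is upper triangular; its diagonal is (0, 0, 0, 0)
for a triangular matrix the eigenvalues are the diagonal entries, with algebraic multiplicity their repetition count


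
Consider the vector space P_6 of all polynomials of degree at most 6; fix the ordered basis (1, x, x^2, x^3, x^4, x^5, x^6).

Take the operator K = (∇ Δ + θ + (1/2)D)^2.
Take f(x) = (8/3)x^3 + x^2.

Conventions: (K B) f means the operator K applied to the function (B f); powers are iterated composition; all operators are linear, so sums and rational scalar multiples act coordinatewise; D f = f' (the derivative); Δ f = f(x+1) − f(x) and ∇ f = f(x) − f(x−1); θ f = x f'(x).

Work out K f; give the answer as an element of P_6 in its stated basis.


the result is g(x) = 24x^3 + 24x^2 + 71x + 41/2

Δ f = 8x^2 + 10x + 11/3
∇ Δ f = 16x + 2
θ f = 8x^3 + 2x^2
D f = 8x^2 + 2x
((1/2)D) f = 4x^2 + x
(∇ Δ + θ + (1/2)D) f = 8x^3 + 6x^2 + 17x + 2
Δ (∇ Δ + θ + (1/2)D) f = 24x^2 + 36x + 31
∇ Δ (∇ Δ + θ + (1/2)D) f = 48x + 12
θ (∇ Δ + θ + (1/2)D) f = 24x^3 + 12x^2 + 17x
D (∇ Δ + θ + (1/2)D) f = 24x^2 + 12x + 17
((1/2)D) (∇ Δ + θ + (1/2)D) f = 12x^2 + 6x + 17/2
(∇ Δ + θ + (1/2)D) (∇ Δ + θ + (1/2)D) f = 24x^3 + 24x^2 + 71x + 41/2


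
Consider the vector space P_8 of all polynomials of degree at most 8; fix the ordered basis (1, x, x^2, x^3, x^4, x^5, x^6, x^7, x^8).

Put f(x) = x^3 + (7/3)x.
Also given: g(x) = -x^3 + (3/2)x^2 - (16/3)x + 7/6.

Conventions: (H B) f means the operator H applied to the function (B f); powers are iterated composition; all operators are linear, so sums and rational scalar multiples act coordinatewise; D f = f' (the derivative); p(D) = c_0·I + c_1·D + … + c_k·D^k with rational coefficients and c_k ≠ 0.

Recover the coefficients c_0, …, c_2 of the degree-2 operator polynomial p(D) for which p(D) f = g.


c_0 = -1, c_1 = 1/2, c_2 = -1/2

D^0 f = x^3 + (7/3)x
D^1 f = 3x^2 + 7/3
D^2 f = 6x
matching coefficients of g against c_0 f + c_1 Df + … from the top degree down determines the c_i
solution: c_0 = -1, c_1 = 1/2, c_2 = -1/2


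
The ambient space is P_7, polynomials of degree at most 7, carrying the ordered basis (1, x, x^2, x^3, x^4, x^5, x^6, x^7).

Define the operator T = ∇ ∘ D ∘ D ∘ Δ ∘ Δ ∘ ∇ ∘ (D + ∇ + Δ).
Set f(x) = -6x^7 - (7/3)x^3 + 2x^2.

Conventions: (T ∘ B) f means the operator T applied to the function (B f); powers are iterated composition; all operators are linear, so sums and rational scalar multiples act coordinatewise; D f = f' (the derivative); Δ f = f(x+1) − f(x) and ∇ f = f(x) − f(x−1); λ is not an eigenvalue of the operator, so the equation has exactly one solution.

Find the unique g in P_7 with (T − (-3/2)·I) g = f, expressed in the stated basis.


write g with unknown coordinates in the stated basis and equate coefficients in (T − (-3/2)·I) g = f
solving from the highest basis element down gives g = -4x^7 - (14/9)x^3 + (4/3)x^2 + 40320
check: T g = -60480
so T g − (-3/2)·g = -6x^7 - (7/3)x^3 + 2x^2 = f ✓

the result is g(x) = -4x^7 - (14/9)x^3 + (4/3)x^2 + 40320


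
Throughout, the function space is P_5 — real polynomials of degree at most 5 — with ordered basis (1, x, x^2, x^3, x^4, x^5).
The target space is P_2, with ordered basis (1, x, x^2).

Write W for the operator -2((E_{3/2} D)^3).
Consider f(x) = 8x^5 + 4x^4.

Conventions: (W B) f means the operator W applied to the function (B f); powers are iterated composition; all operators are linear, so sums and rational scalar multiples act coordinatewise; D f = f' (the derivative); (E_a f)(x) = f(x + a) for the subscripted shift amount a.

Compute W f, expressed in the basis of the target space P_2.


D f = 40x^4 + 16x^3
E_{3/2} D f = 40x^4 + 256x^3 + 612x^2 + 648x + 513/2
D (E_{3/2} D) f = 160x^3 + 768x^2 + 1224x + 648
E_{3/2} D (E_{3/2} D) f = 160x^3 + 1488x^2 + 4608x + 4752
D (E_{3/2} D) (E_{3/2} D) f = 480x^2 + 2976x + 4608
E_{3/2} D (E_{3/2} D) (E_{3/2} D) f = 480x^2 + 4416x + 10152
(-2((E_{3/2} D)^3)) f = -960x^2 - 8832x - 20304

the image equals g(x) = -960x^2 - 8832x - 20304


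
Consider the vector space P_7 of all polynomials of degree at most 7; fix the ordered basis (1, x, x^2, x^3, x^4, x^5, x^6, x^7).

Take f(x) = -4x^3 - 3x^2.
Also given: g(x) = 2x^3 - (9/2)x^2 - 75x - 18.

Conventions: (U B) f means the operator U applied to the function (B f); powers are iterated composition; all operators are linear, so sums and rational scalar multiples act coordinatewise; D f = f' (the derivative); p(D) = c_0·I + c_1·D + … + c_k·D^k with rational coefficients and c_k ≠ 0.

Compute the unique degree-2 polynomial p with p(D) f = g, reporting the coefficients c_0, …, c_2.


D^0 f = -4x^3 - 3x^2
D^1 f = -12x^2 - 6x
D^2 f = -24x - 6
matching coefficients of g against c_0 f + c_1 Df + … from the top degree down determines the c_i
solution: c_0 = -1/2, c_1 = 1/2, c_2 = 3

p(D) = -(1/2)·I + (1/2)·D + 3·D^2, i.e. c_0 = -1/2, c_1 = 1/2, c_2 = 3


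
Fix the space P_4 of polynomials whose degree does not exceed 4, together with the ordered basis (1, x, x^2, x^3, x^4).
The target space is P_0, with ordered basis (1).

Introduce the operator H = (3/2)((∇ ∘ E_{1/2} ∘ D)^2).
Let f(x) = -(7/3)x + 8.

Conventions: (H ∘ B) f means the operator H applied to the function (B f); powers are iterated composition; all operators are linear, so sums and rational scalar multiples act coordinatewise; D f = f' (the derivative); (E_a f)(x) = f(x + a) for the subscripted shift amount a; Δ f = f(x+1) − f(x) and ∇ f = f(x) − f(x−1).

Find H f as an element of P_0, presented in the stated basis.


D f = -7/3
E_{1/2} D f = -7/3
∇ E_{1/2} D f = 0
D (∇ ∘ E_{1/2} ∘ D) f = 0
E_{1/2} D (∇ ∘ E_{1/2} ∘ D) f = 0
∇ E_{1/2} D (∇ ∘ E_{1/2} ∘ D) f = 0
((3/2)((∇ ∘ E_{1/2} ∘ D)^2)) f = 0

g(x) = 0


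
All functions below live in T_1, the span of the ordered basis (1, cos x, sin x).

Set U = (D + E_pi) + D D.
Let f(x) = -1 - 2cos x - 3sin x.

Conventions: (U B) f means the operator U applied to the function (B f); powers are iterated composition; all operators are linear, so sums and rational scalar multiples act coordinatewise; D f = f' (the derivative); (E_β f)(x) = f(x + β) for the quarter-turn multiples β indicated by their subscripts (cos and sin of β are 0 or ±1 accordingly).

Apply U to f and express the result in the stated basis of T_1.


D f = -3cos x + 2sin x
E_pi f = -1 + 2cos x + 3sin x
(D + E_pi) f = -1 - cos x + 5sin x
D f = -3cos x + 2sin x
D D f = 2cos x + 3sin x
((D + E_pi) + D D) f = -1 + cos x + 8sin x

the image equals g(x) = -1 + cos x + 8sin x


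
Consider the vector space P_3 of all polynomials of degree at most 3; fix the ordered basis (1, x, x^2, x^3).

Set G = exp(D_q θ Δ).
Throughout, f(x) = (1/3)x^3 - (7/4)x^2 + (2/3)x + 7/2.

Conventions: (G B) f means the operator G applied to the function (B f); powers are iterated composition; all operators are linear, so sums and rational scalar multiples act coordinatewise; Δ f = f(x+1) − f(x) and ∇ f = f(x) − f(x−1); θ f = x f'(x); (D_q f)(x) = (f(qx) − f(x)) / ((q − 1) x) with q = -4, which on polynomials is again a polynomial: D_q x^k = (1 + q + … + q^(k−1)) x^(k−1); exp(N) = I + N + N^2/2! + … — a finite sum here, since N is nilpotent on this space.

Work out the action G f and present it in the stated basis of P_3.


order-1 term: -6x - 5/2
the series for exp(D_q θ Δ) f terminates at order 1
exp(D_q θ Δ) f = (1/3)x^3 - (7/4)x^2 - (16/3)x + 1

the result is g(x) = (1/3)x^3 - (7/4)x^2 - (16/3)x + 1


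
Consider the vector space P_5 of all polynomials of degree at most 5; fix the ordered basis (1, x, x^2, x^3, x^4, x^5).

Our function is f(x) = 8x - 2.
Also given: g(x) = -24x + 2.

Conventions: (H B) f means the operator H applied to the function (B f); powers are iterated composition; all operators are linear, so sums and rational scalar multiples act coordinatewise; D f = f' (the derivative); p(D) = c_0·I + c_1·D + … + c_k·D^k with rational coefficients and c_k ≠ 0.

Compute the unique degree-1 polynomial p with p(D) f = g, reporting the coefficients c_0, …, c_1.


D^0 f = 8x - 2
D^1 f = 8
matching coefficients of g against c_0 f + c_1 Df + … from the top degree down determines the c_i
solution: c_0 = -3, c_1 = -1/2

c_0 = -3, c_1 = -1/2


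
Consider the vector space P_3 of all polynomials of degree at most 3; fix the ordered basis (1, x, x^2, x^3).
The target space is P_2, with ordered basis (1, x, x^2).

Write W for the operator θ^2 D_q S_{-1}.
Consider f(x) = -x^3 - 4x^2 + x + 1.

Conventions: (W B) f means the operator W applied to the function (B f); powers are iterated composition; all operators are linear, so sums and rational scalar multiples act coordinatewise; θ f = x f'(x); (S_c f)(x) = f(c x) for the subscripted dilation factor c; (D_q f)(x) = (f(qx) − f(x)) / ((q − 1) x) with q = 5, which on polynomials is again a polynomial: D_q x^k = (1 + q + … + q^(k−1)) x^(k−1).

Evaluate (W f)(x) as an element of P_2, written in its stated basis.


the result is g(x) = 124x^2 - 24x

S_{-1} f = x^3 - 4x^2 - x + 1
D_q S_{-1} f = 31x^2 - 24x - 1
θ (D_q S_{-1}) f = 62x^2 - 24x
θ θ (D_q S_{-1}) f = 124x^2 - 24x


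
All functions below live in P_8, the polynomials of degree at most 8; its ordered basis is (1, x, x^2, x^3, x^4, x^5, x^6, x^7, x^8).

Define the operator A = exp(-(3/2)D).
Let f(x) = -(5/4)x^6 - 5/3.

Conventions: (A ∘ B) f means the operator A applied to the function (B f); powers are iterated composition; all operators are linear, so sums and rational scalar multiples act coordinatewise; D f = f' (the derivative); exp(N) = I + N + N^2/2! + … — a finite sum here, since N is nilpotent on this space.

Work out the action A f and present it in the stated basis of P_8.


g(x) = -(5/4)x^6 + (45/4)x^5 - (675/16)x^4 + (675/8)x^3 - (6075/64)x^2 + (3645/64)x - 12215/768

order-1 term: (45/4)x^5
order-2 term: -(675/16)x^4
order-3 term: (675/8)x^3
order-4 term: -(6075/64)x^2
order-5 term: (3645/64)x
order-6 term: -3645/256
the series for exp(-(3/2)D) f terminates at order 6
exp(-(3/2)D) f = -(5/4)x^6 + (45/4)x^5 - (675/16)x^4 + (675/8)x^3 - (6075/64)x^2 + (3645/64)x - 12215/768


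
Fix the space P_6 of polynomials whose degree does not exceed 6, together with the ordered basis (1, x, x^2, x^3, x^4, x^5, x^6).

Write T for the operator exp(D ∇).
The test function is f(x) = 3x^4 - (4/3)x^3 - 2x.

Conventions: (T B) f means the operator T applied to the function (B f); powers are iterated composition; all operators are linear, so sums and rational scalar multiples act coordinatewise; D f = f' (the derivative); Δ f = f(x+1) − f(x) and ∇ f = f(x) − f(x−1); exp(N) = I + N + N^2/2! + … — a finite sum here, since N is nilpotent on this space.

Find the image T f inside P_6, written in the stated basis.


the result is g(x) = 3x^4 - (4/3)x^3 + 36x^2 - 46x + 52

order-1 term: 36x^2 - 44x + 16
order-2 term: 36
the series for exp(D ∇) f terminates at order 2
exp(D ∇) f = 3x^4 - (4/3)x^3 + 36x^2 - 46x + 52


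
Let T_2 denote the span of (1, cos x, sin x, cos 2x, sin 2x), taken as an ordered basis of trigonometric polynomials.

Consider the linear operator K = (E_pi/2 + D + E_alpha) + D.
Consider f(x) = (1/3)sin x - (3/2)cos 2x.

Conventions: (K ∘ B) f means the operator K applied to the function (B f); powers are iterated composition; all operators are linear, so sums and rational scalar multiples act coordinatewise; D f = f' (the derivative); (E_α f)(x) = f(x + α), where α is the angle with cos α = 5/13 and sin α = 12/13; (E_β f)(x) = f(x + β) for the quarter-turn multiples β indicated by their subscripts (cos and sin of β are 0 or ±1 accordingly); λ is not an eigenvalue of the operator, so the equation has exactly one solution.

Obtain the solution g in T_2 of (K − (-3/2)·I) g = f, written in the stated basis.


write g with unknown coordinates in the stated basis and equate coefficients in (K − (-3/2)·I) g = f
solving from the highest basis element down gives g = -(68/985)cos x + (98/2955)sin x + (207/15025)cos 2x - (4776/15025)sin 2x
check: K g = (102/985)cos x + (838/2955)sin x - (22848/15025)cos 2x + (7164/15025)sin 2x
so K g − (-3/2)·g = (1/3)sin x - (3/2)cos 2x = f ✓

the result is g(x) = -(68/985)cos x + (98/2955)sin x + (207/15025)cos 2x - (4776/15025)sin 2x


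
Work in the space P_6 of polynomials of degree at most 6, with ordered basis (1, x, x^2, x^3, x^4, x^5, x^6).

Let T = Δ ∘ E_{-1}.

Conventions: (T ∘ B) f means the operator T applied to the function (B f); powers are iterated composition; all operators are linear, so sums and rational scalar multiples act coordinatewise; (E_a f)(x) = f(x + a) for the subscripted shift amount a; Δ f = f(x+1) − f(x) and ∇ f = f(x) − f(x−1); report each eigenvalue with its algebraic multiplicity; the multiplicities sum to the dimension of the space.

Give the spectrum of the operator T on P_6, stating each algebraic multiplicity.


image of 1: 0
image of x: 1
image of x^2: 2x - 1
image of x^3: 3x^2 - 3x + 1
image of x^4: 4x^3 - 6x^2 + 4x - 1
image of x^5: 5x^4 - 10x^3 + 10x^2 - 5x + 1
image of x^6: 6x^5 - 15x^4 + 20x^3 - 15x^2 + 6x - 1
the matrix is upper triangular; its diagonal is (0, 0, 0, 0, 0, 0, 0)
for a triangular matrix the eigenvalues are the diagonal entries, with algebraic multiplicity their repetition count

λ = 0 (multiplicity 7)


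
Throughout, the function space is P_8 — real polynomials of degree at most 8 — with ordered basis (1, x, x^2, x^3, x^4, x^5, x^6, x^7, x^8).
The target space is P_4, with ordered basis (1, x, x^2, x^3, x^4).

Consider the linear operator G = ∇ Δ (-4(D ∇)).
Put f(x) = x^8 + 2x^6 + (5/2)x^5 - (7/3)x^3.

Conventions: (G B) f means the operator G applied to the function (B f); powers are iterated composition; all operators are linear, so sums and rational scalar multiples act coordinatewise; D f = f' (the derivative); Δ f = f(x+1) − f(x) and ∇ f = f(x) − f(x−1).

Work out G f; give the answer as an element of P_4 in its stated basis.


the image equals g(x) = -6720x^4 + 13440x^3 - 23040x^2 + 15120x - 4872

∇ f = 8x^7 - 28x^6 + 68x^5 - (175/2)x^4 + 71x^3 - 40x^2 + (29/2)x - 17/6
D ∇ f = 56x^6 - 168x^5 + 340x^4 - 350x^3 + 213x^2 - 80x + 29/2
(-4(D ∇)) f = -224x^6 + 672x^5 - 1360x^4 + 1400x^3 - 852x^2 + 320x - 58
Δ (-4(D ∇)) f = -1344x^5 - 3200x^3 - 600x^2 - 928x - 44
∇ Δ (-4(D ∇)) f = -6720x^4 + 13440x^3 - 23040x^2 + 15120x - 4872


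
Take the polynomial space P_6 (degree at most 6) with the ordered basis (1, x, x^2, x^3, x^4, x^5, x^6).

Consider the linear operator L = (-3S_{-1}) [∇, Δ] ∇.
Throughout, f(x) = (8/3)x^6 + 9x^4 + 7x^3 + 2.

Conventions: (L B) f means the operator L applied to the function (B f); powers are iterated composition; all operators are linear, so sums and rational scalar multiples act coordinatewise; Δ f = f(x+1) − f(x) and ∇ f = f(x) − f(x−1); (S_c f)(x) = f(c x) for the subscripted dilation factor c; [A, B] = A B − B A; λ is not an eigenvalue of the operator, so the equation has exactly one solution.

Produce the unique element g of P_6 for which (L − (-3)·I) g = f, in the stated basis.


write g with unknown coordinates in the stated basis and equate coefficients in (L − (-3)·I) g = f
solving from the highest basis element down gives g = (8/9)x^6 + 3x^4 + (7/3)x^3 + 2/3
check: L g = 0
so L g − (-3)·g = (8/3)x^6 + 9x^4 + 7x^3 + 2 = f ✓

g(x) = (8/9)x^6 + 3x^4 + (7/3)x^3 + 2/3


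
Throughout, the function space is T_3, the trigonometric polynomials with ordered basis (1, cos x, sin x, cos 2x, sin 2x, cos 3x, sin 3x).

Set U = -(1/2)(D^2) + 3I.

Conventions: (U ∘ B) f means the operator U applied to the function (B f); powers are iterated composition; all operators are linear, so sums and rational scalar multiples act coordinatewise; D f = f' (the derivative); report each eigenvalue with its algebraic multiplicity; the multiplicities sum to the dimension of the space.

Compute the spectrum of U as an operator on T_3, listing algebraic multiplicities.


λ = 3 (multiplicity 1), λ = 7/2 (multiplicity 2), λ = 5 (multiplicity 2), λ = 15/2 (multiplicity 2)

image of 1: 3
image of cos x: (7/2)cos x
image of sin x: (7/2)sin x
image of cos 2x: 5cos 2x
image of sin 2x: 5sin 2x
image of cos 3x: (15/2)cos 3x
image of sin 3x: (15/2)sin 3x
the matrix is diagonal; its diagonal is (3, 7/2, 7/2, 5, 5, 15/2, 15/2)
for a triangular matrix the eigenvalues are the diagonal entries, with algebraic multiplicity their repetition count


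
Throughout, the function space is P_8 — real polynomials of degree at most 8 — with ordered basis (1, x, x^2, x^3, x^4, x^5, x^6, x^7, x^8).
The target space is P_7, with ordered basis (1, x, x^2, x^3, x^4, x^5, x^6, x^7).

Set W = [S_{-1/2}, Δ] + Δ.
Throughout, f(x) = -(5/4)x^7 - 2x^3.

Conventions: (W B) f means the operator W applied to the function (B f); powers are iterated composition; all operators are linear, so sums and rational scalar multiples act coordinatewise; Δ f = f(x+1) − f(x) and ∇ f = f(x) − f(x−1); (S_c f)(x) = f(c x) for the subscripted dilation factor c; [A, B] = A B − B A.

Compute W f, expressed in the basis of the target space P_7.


Δ f = -(35/4)x^6 - (105/4)x^5 - (175/4)x^4 - (175/4)x^3 - (129/4)x^2 - (59/4)x - 13/4
S_{-1/2} Δ f = -(35/256)x^6 + (105/128)x^5 - (175/64)x^4 + (175/32)x^3 - (129/16)x^2 + (59/8)x - 13/4
S_{-1/2} f = (5/512)x^7 + (1/4)x^3
Δ S_{-1/2} f = (35/512)x^6 + (105/512)x^5 + (175/512)x^4 + (175/512)x^3 + (489/512)x^2 + (419/512)x + 133/512
[S_{-1/2}, Δ] f = -(105/512)x^6 + (315/512)x^5 - (1575/512)x^4 + (2625/512)x^3 - (4617/512)x^2 + (3357/512)x - 1797/512
Δ f = -(35/4)x^6 - (105/4)x^5 - (175/4)x^4 - (175/4)x^3 - (129/4)x^2 - (59/4)x - 13/4
([S_{-1/2}, Δ] + Δ) f = -(4585/512)x^6 - (13125/512)x^5 - (23975/512)x^4 - (19775/512)x^3 - (21129/512)x^2 - (4195/512)x - 3461/512

the result is g(x) = -(4585/512)x^6 - (13125/512)x^5 - (23975/512)x^4 - (19775/512)x^3 - (21129/512)x^2 - (4195/512)x - 3461/512


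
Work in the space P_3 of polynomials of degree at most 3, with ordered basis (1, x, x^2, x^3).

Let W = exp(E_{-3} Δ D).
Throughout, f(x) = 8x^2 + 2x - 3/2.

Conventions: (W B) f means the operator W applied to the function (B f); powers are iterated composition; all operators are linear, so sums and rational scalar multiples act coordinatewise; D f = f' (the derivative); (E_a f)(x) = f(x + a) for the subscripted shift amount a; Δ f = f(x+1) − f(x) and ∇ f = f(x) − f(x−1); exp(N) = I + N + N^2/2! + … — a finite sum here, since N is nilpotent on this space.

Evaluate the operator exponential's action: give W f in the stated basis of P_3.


the image equals g(x) = 8x^2 + 2x + 29/2

order-1 term: 16
the series for exp(E_{-3} Δ D) f terminates at order 1
exp(E_{-3} Δ D) f = 8x^2 + 2x + 29/2


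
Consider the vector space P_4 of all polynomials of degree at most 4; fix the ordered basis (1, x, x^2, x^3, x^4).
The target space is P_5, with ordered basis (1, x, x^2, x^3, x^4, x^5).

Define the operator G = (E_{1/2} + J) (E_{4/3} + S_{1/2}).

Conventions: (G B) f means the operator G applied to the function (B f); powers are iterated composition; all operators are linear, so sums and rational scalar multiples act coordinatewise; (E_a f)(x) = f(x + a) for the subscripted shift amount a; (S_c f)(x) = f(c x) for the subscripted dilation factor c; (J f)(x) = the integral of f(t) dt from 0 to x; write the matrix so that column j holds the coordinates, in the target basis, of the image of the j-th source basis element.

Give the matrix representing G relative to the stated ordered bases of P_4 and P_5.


the matrix is [[2, 25/12, 493/144, 10675/1728, 234337/20736]; [2, 17/6, 205/36, 10841/864, 72161/2592]; [0, 3/4, 31/12, 401/48, 21601/864]; [0, 0, 5/12, 59/24, 793/72]; [0, 0, 0, 9/32, 115/48]; [0, 0, 0, 0, 17/80]] (rows listed top to bottom)

image of 1: 2x + 2
image of x: (3/4)x^2 + (17/6)x + 25/12
image of x^2: (5/12)x^3 + (31/12)x^2 + (205/36)x + 493/144
image of x^3: (9/32)x^4 + (59/24)x^3 + (401/48)x^2 + (10841/864)x + 10675/1728
image of x^4: (17/80)x^5 + (115/48)x^4 + (793/72)x^3 + (21601/864)x^2 + (72161/2592)x + 234337/20736
each image's coordinates form column j of the matrix


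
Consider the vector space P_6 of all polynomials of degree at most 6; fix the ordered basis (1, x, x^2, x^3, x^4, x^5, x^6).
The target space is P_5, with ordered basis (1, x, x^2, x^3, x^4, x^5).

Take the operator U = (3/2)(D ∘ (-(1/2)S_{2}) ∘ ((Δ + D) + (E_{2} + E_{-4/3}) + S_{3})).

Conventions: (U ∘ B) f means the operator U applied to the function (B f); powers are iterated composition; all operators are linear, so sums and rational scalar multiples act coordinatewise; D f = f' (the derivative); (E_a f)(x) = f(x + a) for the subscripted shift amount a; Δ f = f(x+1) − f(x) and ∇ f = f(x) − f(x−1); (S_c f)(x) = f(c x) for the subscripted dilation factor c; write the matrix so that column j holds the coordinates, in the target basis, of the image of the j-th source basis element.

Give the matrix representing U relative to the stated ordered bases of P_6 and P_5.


the matrix is [[0, -15/2, -8, -61/2, -358/9, -8165/54, -6995/27]; [0, 0, -66, -48, -244, -3580/9, -16330/9]; [0, 0, 0, -522, -192, -1220, -7160/3]; [0, 0, 0, 0, -3984, -640, -4880]; [0, 0, 0, 0, 0, -29400, -1920]; [0, 0, 0, 0, 0, 0, -210528]] (rows listed top to bottom)

image of 1: 0
image of x: -15/2
image of x^2: -66x - 8
image of x^3: -522x^2 - 48x - 61/2
image of x^4: -3984x^3 - 192x^2 - 244x - 358/9
image of x^5: -29400x^4 - 640x^3 - 1220x^2 - (3580/9)x - 8165/54
image of x^6: -210528x^5 - 1920x^4 - 4880x^3 - (7160/3)x^2 - (16330/9)x - 6995/27
each image's coordinates form column j of the matrix


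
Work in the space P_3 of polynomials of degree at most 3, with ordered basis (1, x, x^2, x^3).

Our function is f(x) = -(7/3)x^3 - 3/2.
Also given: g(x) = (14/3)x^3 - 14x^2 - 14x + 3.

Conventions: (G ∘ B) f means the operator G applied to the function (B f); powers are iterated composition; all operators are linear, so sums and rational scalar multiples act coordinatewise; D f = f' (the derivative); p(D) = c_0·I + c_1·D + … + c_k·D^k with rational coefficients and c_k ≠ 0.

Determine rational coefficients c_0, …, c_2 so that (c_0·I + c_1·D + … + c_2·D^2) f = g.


D^0 f = -(7/3)x^3 - 3/2
D^1 f = -7x^2
D^2 f = -14x
matching coefficients of g against c_0 f + c_1 Df + … from the top degree down determines the c_i
solution: c_0 = -2, c_1 = 2, c_2 = 1

c_0 = -2, c_1 = 2, c_2 = 1


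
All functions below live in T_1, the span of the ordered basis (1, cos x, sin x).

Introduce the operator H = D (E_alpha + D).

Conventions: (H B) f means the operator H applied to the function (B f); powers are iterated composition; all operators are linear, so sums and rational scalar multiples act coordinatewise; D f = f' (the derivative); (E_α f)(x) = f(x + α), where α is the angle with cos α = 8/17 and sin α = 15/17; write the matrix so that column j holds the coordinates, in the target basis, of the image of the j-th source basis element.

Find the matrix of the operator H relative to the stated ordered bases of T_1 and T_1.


image of 1: 0
image of cos x: -(32/17)cos x - (8/17)sin x
image of sin x: (8/17)cos x - (32/17)sin x
each image's coordinates form column j of the matrix

the matrix is [[0, 0, 0]; [0, -32/17, 8/17]; [0, -8/17, -32/17]] (rows listed top to bottom)


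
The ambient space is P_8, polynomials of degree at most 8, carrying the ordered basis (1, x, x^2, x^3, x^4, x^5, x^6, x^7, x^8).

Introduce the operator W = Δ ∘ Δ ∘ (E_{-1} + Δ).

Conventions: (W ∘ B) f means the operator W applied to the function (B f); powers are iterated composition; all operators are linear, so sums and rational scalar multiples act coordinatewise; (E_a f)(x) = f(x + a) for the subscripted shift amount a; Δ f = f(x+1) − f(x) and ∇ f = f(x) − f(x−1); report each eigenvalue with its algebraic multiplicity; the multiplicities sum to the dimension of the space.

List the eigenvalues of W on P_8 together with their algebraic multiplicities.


image of 1: 0
image of x: 0
image of x^2: 2
image of x^3: 6x + 6
image of x^4: 12x^2 + 24x + 38
image of x^5: 20x^3 + 60x^2 + 190x + 150
image of x^6: 30x^4 + 120x^3 + 570x^2 + 900x + 542
image of x^7: 42x^5 + 210x^4 + 1330x^3 + 3150x^2 + 3794x + 1806
image of x^8: 56x^6 + 336x^5 + 2660x^4 + 8400x^3 + 15176x^2 + 14448x + 5798
the matrix is upper triangular; its diagonal is (0, 0, 0, 0, 0, 0, 0, 0, 0)
for a triangular matrix the eigenvalues are the diagonal entries, with algebraic multiplicity their repetition count

λ = 0 (multiplicity 9)


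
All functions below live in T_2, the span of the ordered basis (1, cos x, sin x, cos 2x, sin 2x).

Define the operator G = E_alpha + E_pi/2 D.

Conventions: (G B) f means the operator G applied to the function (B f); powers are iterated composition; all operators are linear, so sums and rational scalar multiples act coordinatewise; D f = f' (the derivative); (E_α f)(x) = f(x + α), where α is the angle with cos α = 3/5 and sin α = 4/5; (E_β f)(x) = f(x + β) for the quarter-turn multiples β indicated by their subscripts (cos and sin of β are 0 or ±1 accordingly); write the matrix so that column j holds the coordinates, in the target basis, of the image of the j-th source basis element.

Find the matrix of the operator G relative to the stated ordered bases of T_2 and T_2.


the matrix is [[1, 0, 0, 0, 0]; [0, -2/5, 4/5, 0, 0]; [0, -4/5, -2/5, 0, 0]; [0, 0, 0, -7/25, -26/25]; [0, 0, 0, 26/25, -7/25]] (rows listed top to bottom)

image of 1: 1
image of cos x: -(2/5)cos x - (4/5)sin x
image of sin x: (4/5)cos x - (2/5)sin x
image of cos 2x: -(7/25)cos 2x + (26/25)sin 2x
image of sin 2x: -(26/25)cos 2x - (7/25)sin 2x
each image's coordinates form column j of the matrix


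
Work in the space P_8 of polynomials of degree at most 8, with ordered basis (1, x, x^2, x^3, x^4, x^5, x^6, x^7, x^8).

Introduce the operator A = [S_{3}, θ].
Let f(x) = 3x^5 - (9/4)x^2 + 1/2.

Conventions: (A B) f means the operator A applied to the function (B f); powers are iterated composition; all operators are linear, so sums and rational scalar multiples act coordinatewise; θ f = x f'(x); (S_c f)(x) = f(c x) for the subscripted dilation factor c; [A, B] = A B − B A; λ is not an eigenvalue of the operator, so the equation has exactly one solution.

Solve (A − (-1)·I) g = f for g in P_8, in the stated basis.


g(x) = 3x^5 - (9/4)x^2 + 1/2

write g with unknown coordinates in the stated basis and equate coefficients in (A − (-1)·I) g = f
solving from the highest basis element down gives g = 3x^5 - (9/4)x^2 + 1/2
check: A g = 0
so A g − (-1)·g = 3x^5 - (9/4)x^2 + 1/2 = f ✓


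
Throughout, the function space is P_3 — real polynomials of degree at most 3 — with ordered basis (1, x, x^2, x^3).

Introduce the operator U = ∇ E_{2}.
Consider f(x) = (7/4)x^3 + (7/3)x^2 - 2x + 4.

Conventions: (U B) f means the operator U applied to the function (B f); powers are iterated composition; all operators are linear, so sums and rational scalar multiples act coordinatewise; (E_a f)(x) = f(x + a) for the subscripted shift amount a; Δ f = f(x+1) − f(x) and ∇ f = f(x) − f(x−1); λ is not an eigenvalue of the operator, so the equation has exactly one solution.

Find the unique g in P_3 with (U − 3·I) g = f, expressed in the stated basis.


write g with unknown coordinates in the stated basis and equate coefficients in (U − 3·I) g = f
solving from the highest basis element down gives g = -(7/12)x^3 - (49/36)x^2 - (215/108)x - 1529/324
check: U g = -(7/4)x^2 - (287/36)x - 1097/108
so U g − 3·g = (7/4)x^3 + (7/3)x^2 - 2x + 4 = f ✓

the result is g(x) = -(7/12)x^3 - (49/36)x^2 - (215/108)x - 1529/324


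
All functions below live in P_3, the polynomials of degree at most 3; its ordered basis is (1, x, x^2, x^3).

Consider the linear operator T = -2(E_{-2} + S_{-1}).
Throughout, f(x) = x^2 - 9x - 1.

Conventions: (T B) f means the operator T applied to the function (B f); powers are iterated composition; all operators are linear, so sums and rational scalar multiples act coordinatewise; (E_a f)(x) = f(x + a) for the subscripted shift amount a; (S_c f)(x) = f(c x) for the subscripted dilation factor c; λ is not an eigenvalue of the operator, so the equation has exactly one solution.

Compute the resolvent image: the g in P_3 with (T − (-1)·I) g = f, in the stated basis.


the image equals g(x) = -(1/3)x^2 - (19/3)x - 65/9

write g with unknown coordinates in the stated basis and equate coefficients in (T − (-1)·I) g = f
solving from the highest basis element down gives g = -(1/3)x^2 - (19/3)x - 65/9
check: T g = (4/3)x^2 - (8/3)x + 56/9
so T g − (-1)·g = x^2 - 9x - 1 = f ✓


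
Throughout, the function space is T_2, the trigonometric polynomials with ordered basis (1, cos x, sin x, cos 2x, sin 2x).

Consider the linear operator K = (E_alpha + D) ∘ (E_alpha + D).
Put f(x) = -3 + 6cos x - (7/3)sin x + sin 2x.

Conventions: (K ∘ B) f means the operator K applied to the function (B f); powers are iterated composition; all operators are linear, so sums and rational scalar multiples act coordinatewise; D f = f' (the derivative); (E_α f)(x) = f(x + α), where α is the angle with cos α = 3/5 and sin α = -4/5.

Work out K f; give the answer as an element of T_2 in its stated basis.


E_alpha f = -3 + (82/15)cos x + (17/5)sin x - (24/25)cos 2x - (7/25)sin 2x
D f = -(7/3)cos x - 6sin x + 2cos 2x
(E_alpha + D) f = -3 + (47/15)cos x - (13/5)sin x + (26/25)cos 2x - (7/25)sin 2x
E_alpha (E_alpha + D) f = -3 + (99/25)cos x + (71/75)sin x - (14/625)cos 2x + (673/625)sin 2x
D (E_alpha + D) f = -(13/5)cos x - (47/15)sin x - (14/25)cos 2x - (52/25)sin 2x
(E_alpha + D) (E_alpha + D) f = -3 + (34/25)cos x - (164/75)sin x - (364/625)cos 2x - (627/625)sin 2x

the result is g(x) = -3 + (34/25)cos x - (164/75)sin x - (364/625)cos 2x - (627/625)sin 2x


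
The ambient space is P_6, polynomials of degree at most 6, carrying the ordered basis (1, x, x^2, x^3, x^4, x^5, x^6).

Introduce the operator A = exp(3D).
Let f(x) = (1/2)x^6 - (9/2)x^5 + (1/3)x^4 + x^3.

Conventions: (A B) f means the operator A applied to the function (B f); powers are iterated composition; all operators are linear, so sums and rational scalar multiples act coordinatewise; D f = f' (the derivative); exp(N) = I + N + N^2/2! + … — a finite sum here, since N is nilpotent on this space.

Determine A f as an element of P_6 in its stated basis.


order-1 term: 9x^5 - (135/2)x^4 + 4x^3 + 9x^2
order-2 term: (135/2)x^4 - 405x^3 + 18x^2 + 27x
order-3 term: 270x^3 - 1215x^2 + 36x + 27
order-4 term: (1215/2)x^2 - (3645/2)x + 27
order-5 term: 729x - 2187/2
order-6 term: 729/2
the series for exp(3D) f terminates at order 6
exp(3D) f = (1/2)x^6 + (9/2)x^5 + (1/3)x^4 - 130x^3 - (1161/2)x^2 - (2061/2)x - 675

the image equals g(x) = (1/2)x^6 + (9/2)x^5 + (1/3)x^4 - 130x^3 - (1161/2)x^2 - (2061/2)x - 675


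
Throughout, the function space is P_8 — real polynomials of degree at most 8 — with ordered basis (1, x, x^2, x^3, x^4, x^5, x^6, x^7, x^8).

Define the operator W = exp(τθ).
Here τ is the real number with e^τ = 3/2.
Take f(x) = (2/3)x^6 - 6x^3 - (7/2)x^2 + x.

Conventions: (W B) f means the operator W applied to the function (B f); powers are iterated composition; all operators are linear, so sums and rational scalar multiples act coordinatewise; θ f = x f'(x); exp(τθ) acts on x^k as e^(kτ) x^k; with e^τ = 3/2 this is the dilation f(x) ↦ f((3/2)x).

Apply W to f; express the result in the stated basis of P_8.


the result is g(x) = (243/32)x^6 - (81/4)x^3 - (63/8)x^2 + (3/2)x

exp(τθ) x^k = e^(kτ) x^k; with e^τ = 3/2 this sends x^k to (3/2)^k x^k
x ↦ 3/2 x
x^2 ↦ 9/4 x^2
x^3 ↦ 27/8 x^3
x^6 ↦ 729/64 x^6
applying this coordinatewise to f: exp(τθ) f = (243/32)x^6 - (81/4)x^3 - (63/8)x^2 + (3/2)x


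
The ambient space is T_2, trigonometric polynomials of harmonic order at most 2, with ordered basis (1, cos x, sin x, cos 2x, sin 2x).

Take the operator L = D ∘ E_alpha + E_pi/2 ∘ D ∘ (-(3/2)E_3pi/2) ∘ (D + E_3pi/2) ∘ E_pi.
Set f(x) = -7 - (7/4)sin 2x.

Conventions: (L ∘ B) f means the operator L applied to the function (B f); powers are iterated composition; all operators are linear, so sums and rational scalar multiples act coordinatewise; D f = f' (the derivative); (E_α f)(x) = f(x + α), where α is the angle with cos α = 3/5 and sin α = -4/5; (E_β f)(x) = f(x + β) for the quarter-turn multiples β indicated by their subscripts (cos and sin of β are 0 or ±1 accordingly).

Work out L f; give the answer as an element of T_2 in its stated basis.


E_alpha f = -7 + (42/25)cos 2x + (49/100)sin 2x
D E_alpha f = (49/50)cos 2x - (84/25)sin 2x
E_pi f = -7 - (7/4)sin 2x
D E_pi f = -(7/2)cos 2x
E_3pi/2 E_pi f = -7 + (7/4)sin 2x
(D + E_3pi/2) E_pi f = -7 - (7/2)cos 2x + (7/4)sin 2x
E_3pi/2 (D + E_3pi/2) E_pi f = -7 + (7/2)cos 2x - (7/4)sin 2x
(-(3/2)E_3pi/2) (D + E_3pi/2) E_pi f = 21/2 - (21/4)cos 2x + (21/8)sin 2x
D ((-(3/2)E_3pi/2) ∘ (D + E_3pi/2)) E_pi f = (21/4)cos 2x + (21/2)sin 2x
E_pi/2 D ((-(3/2)E_3pi/2) ∘ (D + E_3pi/2)) E_pi f = -(21/4)cos 2x - (21/2)sin 2x
(D ∘ E_alpha + E_pi/2 ∘ D ∘ (-(3/2)E_3pi/2) ∘ (D + E_3pi/2) ∘ E_pi) f = -(427/100)cos 2x - (693/50)sin 2x

the result is g(x) = -(427/100)cos 2x - (693/50)sin 2x


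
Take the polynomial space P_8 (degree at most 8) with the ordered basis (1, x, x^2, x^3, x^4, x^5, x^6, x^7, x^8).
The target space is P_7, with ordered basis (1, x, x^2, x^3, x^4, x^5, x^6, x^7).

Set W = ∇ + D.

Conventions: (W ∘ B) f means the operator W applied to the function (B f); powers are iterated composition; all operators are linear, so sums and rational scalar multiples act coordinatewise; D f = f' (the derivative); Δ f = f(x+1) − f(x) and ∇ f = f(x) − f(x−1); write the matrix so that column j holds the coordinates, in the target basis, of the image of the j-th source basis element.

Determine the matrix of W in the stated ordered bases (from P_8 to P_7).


the matrix is [[0, 2, -1, 1, -1, 1, -1, 1, -1]; [0, 0, 4, -3, 4, -5, 6, -7, 8]; [0, 0, 0, 6, -6, 10, -15, 21, -28]; [0, 0, 0, 0, 8, -10, 20, -35, 56]; [0, 0, 0, 0, 0, 10, -15, 35, -70]; [0, 0, 0, 0, 0, 0, 12, -21, 56]; [0, 0, 0, 0, 0, 0, 0, 14, -28]; [0, 0, 0, 0, 0, 0, 0, 0, 16]] (rows listed top to bottom)

image of 1: 0
image of x: 2
image of x^2: 4x - 1
image of x^3: 6x^2 - 3x + 1
image of x^4: 8x^3 - 6x^2 + 4x - 1
image of x^5: 10x^4 - 10x^3 + 10x^2 - 5x + 1
image of x^6: 12x^5 - 15x^4 + 20x^3 - 15x^2 + 6x - 1
image of x^7: 14x^6 - 21x^5 + 35x^4 - 35x^3 + 21x^2 - 7x + 1
image of x^8: 16x^7 - 28x^6 + 56x^5 - 70x^4 + 56x^3 - 28x^2 + 8x - 1
each image's coordinates form column j of the matrix


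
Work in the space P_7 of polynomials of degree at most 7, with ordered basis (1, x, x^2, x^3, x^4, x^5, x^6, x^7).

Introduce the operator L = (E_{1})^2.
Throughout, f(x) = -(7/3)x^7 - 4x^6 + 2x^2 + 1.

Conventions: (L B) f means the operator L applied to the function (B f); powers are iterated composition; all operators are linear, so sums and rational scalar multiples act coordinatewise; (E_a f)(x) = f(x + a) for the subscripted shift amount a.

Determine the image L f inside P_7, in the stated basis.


E_{1} f = -(7/3)x^7 - (61/3)x^6 - 73x^5 - (425/3)x^4 - (485/3)x^3 - 107x^2 - (109/3)x - 10/3
E_{1} E_{1} f = -(7/3)x^7 - (110/3)x^6 - 244x^5 - (2680/3)x^4 - (5840/3)x^3 - 2526x^2 - (5416/3)x - 1637/3

the result is g(x) = -(7/3)x^7 - (110/3)x^6 - 244x^5 - (2680/3)x^4 - (5840/3)x^3 - 2526x^2 - (5416/3)x - 1637/3


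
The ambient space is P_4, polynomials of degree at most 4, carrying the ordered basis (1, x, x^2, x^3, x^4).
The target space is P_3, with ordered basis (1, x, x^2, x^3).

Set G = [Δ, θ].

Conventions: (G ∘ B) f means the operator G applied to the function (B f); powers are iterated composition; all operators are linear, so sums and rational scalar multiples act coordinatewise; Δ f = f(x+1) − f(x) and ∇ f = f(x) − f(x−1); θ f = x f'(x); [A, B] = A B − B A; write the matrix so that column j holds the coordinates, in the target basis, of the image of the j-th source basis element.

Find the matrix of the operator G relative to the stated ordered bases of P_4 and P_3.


the matrix is [[0, 1, 2, 3, 4]; [0, 0, 2, 6, 12]; [0, 0, 0, 3, 12]; [0, 0, 0, 0, 4]] (rows listed top to bottom)

image of 1: 0
image of x: 1
image of x^2: 2x + 2
image of x^3: 3x^2 + 6x + 3
image of x^4: 4x^3 + 12x^2 + 12x + 4
each image's coordinates form column j of the matrix


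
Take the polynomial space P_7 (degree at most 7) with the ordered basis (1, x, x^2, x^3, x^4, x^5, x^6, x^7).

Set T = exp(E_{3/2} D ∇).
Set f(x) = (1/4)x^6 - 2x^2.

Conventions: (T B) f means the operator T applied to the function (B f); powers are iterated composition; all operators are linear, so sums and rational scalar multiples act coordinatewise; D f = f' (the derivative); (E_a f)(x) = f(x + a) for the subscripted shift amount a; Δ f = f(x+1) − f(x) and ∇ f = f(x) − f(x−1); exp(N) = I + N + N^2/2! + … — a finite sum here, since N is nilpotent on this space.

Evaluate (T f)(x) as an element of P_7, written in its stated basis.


order-1 term: (15/2)x^4 + 30x^3 + (195/4)x^2 + (75/2)x + 235/32
order-2 term: 45x^2 + 180x + 375/2
order-3 term: 30
the series for exp(E_{3/2} D ∇) f terminates at order 3
exp(E_{3/2} D ∇) f = (1/4)x^6 + (15/2)x^4 + 30x^3 + (367/4)x^2 + (435/2)x + 7195/32

the result is g(x) = (1/4)x^6 + (15/2)x^4 + 30x^3 + (367/4)x^2 + (435/2)x + 7195/32
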